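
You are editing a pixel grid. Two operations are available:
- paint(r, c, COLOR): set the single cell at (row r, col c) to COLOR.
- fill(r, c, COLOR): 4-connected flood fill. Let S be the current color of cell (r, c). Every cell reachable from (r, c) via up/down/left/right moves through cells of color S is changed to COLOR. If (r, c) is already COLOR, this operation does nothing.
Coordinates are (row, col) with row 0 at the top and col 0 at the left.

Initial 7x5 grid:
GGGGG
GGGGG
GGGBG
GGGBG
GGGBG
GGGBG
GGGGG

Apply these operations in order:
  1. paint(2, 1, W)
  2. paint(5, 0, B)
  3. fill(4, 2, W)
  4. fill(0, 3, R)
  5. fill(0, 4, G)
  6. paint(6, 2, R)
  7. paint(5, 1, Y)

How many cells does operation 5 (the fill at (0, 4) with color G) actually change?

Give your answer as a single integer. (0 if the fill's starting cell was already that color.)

After op 1 paint(2,1,W):
GGGGG
GGGGG
GWGBG
GGGBG
GGGBG
GGGBG
GGGGG
After op 2 paint(5,0,B):
GGGGG
GGGGG
GWGBG
GGGBG
GGGBG
BGGBG
GGGGG
After op 3 fill(4,2,W) [29 cells changed]:
WWWWW
WWWWW
WWWBW
WWWBW
WWWBW
BWWBW
WWWWW
After op 4 fill(0,3,R) [30 cells changed]:
RRRRR
RRRRR
RRRBR
RRRBR
RRRBR
BRRBR
RRRRR
After op 5 fill(0,4,G) [30 cells changed]:
GGGGG
GGGGG
GGGBG
GGGBG
GGGBG
BGGBG
GGGGG

Answer: 30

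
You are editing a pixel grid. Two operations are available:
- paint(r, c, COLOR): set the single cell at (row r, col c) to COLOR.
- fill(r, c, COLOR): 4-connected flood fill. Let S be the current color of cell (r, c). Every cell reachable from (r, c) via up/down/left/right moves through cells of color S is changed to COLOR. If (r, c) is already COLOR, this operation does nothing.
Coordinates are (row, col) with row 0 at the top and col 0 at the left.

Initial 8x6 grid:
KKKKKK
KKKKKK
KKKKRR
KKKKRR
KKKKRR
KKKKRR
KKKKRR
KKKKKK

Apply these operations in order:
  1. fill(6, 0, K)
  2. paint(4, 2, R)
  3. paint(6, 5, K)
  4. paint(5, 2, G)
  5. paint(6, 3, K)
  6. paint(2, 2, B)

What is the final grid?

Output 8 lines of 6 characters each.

After op 1 fill(6,0,K) [0 cells changed]:
KKKKKK
KKKKKK
KKKKRR
KKKKRR
KKKKRR
KKKKRR
KKKKRR
KKKKKK
After op 2 paint(4,2,R):
KKKKKK
KKKKKK
KKKKRR
KKKKRR
KKRKRR
KKKKRR
KKKKRR
KKKKKK
After op 3 paint(6,5,K):
KKKKKK
KKKKKK
KKKKRR
KKKKRR
KKRKRR
KKKKRR
KKKKRK
KKKKKK
After op 4 paint(5,2,G):
KKKKKK
KKKKKK
KKKKRR
KKKKRR
KKRKRR
KKGKRR
KKKKRK
KKKKKK
After op 5 paint(6,3,K):
KKKKKK
KKKKKK
KKKKRR
KKKKRR
KKRKRR
KKGKRR
KKKKRK
KKKKKK
After op 6 paint(2,2,B):
KKKKKK
KKKKKK
KKBKRR
KKKKRR
KKRKRR
KKGKRR
KKKKRK
KKKKKK

Answer: KKKKKK
KKKKKK
KKBKRR
KKKKRR
KKRKRR
KKGKRR
KKKKRK
KKKKKK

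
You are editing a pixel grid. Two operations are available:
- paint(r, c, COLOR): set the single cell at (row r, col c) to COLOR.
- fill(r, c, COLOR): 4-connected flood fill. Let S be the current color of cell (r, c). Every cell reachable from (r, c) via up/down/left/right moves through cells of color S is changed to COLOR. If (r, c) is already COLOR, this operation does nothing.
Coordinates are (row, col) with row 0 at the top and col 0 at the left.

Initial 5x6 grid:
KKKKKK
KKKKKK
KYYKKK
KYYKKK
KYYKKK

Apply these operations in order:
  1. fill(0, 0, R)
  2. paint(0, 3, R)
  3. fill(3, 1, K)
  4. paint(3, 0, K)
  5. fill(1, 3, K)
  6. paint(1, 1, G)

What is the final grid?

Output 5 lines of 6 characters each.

Answer: KKKKKK
KGKKKK
KKKKKK
KKKKKK
RKKKKK

Derivation:
After op 1 fill(0,0,R) [24 cells changed]:
RRRRRR
RRRRRR
RYYRRR
RYYRRR
RYYRRR
After op 2 paint(0,3,R):
RRRRRR
RRRRRR
RYYRRR
RYYRRR
RYYRRR
After op 3 fill(3,1,K) [6 cells changed]:
RRRRRR
RRRRRR
RKKRRR
RKKRRR
RKKRRR
After op 4 paint(3,0,K):
RRRRRR
RRRRRR
RKKRRR
KKKRRR
RKKRRR
After op 5 fill(1,3,K) [22 cells changed]:
KKKKKK
KKKKKK
KKKKKK
KKKKKK
RKKKKK
After op 6 paint(1,1,G):
KKKKKK
KGKKKK
KKKKKK
KKKKKK
RKKKKK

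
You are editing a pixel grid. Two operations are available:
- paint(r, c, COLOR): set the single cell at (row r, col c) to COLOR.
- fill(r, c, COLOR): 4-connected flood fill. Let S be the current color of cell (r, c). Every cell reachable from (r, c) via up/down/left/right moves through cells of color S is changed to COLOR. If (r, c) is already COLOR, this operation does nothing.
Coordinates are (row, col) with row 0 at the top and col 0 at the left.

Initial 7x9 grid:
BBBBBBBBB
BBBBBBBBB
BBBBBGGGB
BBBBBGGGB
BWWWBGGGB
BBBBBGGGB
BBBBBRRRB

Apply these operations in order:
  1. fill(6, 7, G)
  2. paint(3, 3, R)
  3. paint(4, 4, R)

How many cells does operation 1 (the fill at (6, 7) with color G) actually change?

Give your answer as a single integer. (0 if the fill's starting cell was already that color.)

Answer: 3

Derivation:
After op 1 fill(6,7,G) [3 cells changed]:
BBBBBBBBB
BBBBBBBBB
BBBBBGGGB
BBBBBGGGB
BWWWBGGGB
BBBBBGGGB
BBBBBGGGB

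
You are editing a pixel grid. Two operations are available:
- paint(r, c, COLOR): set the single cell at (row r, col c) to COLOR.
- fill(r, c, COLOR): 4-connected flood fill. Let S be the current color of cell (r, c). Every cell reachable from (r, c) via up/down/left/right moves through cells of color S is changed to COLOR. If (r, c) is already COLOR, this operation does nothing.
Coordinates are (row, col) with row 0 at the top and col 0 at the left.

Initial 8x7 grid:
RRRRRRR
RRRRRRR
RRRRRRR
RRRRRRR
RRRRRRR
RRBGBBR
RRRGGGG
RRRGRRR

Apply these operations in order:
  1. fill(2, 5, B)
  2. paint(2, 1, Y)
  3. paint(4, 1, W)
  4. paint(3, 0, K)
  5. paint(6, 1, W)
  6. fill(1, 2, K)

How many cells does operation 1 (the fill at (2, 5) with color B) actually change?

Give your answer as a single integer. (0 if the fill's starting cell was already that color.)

After op 1 fill(2,5,B) [44 cells changed]:
BBBBBBB
BBBBBBB
BBBBBBB
BBBBBBB
BBBBBBB
BBBGBBB
BBBGGGG
BBBGRRR

Answer: 44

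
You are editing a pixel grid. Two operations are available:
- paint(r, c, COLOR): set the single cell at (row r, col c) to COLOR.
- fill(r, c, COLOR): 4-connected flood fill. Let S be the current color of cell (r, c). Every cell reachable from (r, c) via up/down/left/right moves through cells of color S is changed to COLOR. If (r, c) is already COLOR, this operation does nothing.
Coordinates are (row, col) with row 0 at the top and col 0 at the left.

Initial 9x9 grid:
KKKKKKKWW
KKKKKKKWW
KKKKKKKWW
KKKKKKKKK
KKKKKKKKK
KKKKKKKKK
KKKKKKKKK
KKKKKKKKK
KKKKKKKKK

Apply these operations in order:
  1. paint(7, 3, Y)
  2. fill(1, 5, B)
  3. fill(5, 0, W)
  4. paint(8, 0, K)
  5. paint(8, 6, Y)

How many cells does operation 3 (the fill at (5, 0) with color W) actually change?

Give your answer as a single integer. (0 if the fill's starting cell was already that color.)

Answer: 74

Derivation:
After op 1 paint(7,3,Y):
KKKKKKKWW
KKKKKKKWW
KKKKKKKWW
KKKKKKKKK
KKKKKKKKK
KKKKKKKKK
KKKKKKKKK
KKKYKKKKK
KKKKKKKKK
After op 2 fill(1,5,B) [74 cells changed]:
BBBBBBBWW
BBBBBBBWW
BBBBBBBWW
BBBBBBBBB
BBBBBBBBB
BBBBBBBBB
BBBBBBBBB
BBBYBBBBB
BBBBBBBBB
After op 3 fill(5,0,W) [74 cells changed]:
WWWWWWWWW
WWWWWWWWW
WWWWWWWWW
WWWWWWWWW
WWWWWWWWW
WWWWWWWWW
WWWWWWWWW
WWWYWWWWW
WWWWWWWWW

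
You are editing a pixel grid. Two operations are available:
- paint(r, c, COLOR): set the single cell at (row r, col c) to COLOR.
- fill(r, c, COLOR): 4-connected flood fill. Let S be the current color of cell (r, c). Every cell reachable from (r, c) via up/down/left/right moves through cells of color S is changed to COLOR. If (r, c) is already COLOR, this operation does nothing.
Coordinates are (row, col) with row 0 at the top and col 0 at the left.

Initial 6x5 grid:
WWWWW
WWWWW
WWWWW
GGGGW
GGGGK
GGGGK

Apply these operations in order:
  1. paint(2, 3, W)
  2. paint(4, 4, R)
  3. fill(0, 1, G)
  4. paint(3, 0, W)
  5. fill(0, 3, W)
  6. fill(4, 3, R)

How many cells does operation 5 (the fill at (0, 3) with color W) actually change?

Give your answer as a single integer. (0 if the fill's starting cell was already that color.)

Answer: 27

Derivation:
After op 1 paint(2,3,W):
WWWWW
WWWWW
WWWWW
GGGGW
GGGGK
GGGGK
After op 2 paint(4,4,R):
WWWWW
WWWWW
WWWWW
GGGGW
GGGGR
GGGGK
After op 3 fill(0,1,G) [16 cells changed]:
GGGGG
GGGGG
GGGGG
GGGGG
GGGGR
GGGGK
After op 4 paint(3,0,W):
GGGGG
GGGGG
GGGGG
WGGGG
GGGGR
GGGGK
After op 5 fill(0,3,W) [27 cells changed]:
WWWWW
WWWWW
WWWWW
WWWWW
WWWWR
WWWWK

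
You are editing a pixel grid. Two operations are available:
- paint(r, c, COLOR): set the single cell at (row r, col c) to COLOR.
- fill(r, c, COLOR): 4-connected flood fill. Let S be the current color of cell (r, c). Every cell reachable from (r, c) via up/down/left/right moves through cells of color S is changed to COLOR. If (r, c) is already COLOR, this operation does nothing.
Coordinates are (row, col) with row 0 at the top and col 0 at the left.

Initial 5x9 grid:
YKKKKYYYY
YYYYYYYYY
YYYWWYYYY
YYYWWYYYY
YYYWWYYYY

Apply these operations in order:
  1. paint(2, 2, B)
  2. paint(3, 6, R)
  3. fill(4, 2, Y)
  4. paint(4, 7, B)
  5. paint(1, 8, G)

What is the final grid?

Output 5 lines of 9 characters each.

After op 1 paint(2,2,B):
YKKKKYYYY
YYYYYYYYY
YYBWWYYYY
YYYWWYYYY
YYYWWYYYY
After op 2 paint(3,6,R):
YKKKKYYYY
YYYYYYYYY
YYBWWYYYY
YYYWWYRYY
YYYWWYYYY
After op 3 fill(4,2,Y) [0 cells changed]:
YKKKKYYYY
YYYYYYYYY
YYBWWYYYY
YYYWWYRYY
YYYWWYYYY
After op 4 paint(4,7,B):
YKKKKYYYY
YYYYYYYYY
YYBWWYYYY
YYYWWYRYY
YYYWWYYBY
After op 5 paint(1,8,G):
YKKKKYYYY
YYYYYYYYG
YYBWWYYYY
YYYWWYRYY
YYYWWYYBY

Answer: YKKKKYYYY
YYYYYYYYG
YYBWWYYYY
YYYWWYRYY
YYYWWYYBY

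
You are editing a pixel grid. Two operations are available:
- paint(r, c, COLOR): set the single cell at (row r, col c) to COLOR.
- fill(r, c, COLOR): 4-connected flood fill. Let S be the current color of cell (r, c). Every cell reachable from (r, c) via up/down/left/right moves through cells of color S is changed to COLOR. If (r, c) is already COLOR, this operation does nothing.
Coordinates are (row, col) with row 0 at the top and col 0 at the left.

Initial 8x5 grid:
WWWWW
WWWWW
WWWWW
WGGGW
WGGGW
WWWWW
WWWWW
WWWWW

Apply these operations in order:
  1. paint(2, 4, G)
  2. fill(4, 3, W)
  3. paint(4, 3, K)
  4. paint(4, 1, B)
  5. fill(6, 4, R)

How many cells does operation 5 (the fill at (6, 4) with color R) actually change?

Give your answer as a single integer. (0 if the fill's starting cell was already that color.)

Answer: 37

Derivation:
After op 1 paint(2,4,G):
WWWWW
WWWWW
WWWWG
WGGGW
WGGGW
WWWWW
WWWWW
WWWWW
After op 2 fill(4,3,W) [6 cells changed]:
WWWWW
WWWWW
WWWWG
WWWWW
WWWWW
WWWWW
WWWWW
WWWWW
After op 3 paint(4,3,K):
WWWWW
WWWWW
WWWWG
WWWWW
WWWKW
WWWWW
WWWWW
WWWWW
After op 4 paint(4,1,B):
WWWWW
WWWWW
WWWWG
WWWWW
WBWKW
WWWWW
WWWWW
WWWWW
After op 5 fill(6,4,R) [37 cells changed]:
RRRRR
RRRRR
RRRRG
RRRRR
RBRKR
RRRRR
RRRRR
RRRRR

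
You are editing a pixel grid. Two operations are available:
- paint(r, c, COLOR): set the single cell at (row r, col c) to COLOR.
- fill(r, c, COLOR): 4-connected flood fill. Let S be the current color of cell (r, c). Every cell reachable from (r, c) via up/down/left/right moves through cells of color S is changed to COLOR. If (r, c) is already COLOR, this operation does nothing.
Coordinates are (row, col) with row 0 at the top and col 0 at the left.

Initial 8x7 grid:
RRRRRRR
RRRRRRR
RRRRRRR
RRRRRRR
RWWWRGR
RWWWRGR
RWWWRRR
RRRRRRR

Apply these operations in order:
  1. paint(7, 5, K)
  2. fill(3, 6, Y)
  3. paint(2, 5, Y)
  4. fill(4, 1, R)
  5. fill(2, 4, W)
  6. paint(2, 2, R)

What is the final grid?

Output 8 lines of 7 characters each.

Answer: WWWWWWW
WWWWWWW
WWRWWWW
WWWWWWW
WRRRWGW
WRRRWGW
WRRRWWW
WWWWWKW

Derivation:
After op 1 paint(7,5,K):
RRRRRRR
RRRRRRR
RRRRRRR
RRRRRRR
RWWWRGR
RWWWRGR
RWWWRRR
RRRRRKR
After op 2 fill(3,6,Y) [44 cells changed]:
YYYYYYY
YYYYYYY
YYYYYYY
YYYYYYY
YWWWYGY
YWWWYGY
YWWWYYY
YYYYYKY
After op 3 paint(2,5,Y):
YYYYYYY
YYYYYYY
YYYYYYY
YYYYYYY
YWWWYGY
YWWWYGY
YWWWYYY
YYYYYKY
After op 4 fill(4,1,R) [9 cells changed]:
YYYYYYY
YYYYYYY
YYYYYYY
YYYYYYY
YRRRYGY
YRRRYGY
YRRRYYY
YYYYYKY
After op 5 fill(2,4,W) [44 cells changed]:
WWWWWWW
WWWWWWW
WWWWWWW
WWWWWWW
WRRRWGW
WRRRWGW
WRRRWWW
WWWWWKW
After op 6 paint(2,2,R):
WWWWWWW
WWWWWWW
WWRWWWW
WWWWWWW
WRRRWGW
WRRRWGW
WRRRWWW
WWWWWKW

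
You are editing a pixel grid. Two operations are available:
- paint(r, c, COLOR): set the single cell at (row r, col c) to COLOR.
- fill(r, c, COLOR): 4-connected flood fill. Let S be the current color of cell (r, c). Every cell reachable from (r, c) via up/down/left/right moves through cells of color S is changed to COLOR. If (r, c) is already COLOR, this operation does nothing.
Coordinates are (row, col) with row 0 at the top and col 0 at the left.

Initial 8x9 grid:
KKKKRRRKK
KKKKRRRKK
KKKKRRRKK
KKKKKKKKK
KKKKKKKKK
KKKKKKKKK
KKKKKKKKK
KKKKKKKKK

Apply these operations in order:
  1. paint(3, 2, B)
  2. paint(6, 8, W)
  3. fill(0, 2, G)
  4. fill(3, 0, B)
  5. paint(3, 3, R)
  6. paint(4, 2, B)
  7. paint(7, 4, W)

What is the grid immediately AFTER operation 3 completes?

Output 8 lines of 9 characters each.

After op 1 paint(3,2,B):
KKKKRRRKK
KKKKRRRKK
KKKKRRRKK
KKBKKKKKK
KKKKKKKKK
KKKKKKKKK
KKKKKKKKK
KKKKKKKKK
After op 2 paint(6,8,W):
KKKKRRRKK
KKKKRRRKK
KKKKRRRKK
KKBKKKKKK
KKKKKKKKK
KKKKKKKKK
KKKKKKKKW
KKKKKKKKK
After op 3 fill(0,2,G) [61 cells changed]:
GGGGRRRGG
GGGGRRRGG
GGGGRRRGG
GGBGGGGGG
GGGGGGGGG
GGGGGGGGG
GGGGGGGGW
GGGGGGGGG

Answer: GGGGRRRGG
GGGGRRRGG
GGGGRRRGG
GGBGGGGGG
GGGGGGGGG
GGGGGGGGG
GGGGGGGGW
GGGGGGGGG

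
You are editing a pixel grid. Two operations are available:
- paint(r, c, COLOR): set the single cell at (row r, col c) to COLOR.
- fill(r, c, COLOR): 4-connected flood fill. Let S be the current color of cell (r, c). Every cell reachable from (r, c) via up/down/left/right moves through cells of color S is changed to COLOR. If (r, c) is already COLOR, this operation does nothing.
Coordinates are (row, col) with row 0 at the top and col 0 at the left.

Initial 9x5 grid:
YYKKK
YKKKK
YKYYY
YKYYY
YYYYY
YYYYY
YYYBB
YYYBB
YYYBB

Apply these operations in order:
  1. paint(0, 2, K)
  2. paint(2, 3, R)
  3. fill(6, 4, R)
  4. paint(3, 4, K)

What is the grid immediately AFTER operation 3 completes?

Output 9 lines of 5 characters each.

Answer: YYKKK
YKKKK
YKYRY
YKYYY
YYYYY
YYYYY
YYYRR
YYYRR
YYYRR

Derivation:
After op 1 paint(0,2,K):
YYKKK
YKKKK
YKYYY
YKYYY
YYYYY
YYYYY
YYYBB
YYYBB
YYYBB
After op 2 paint(2,3,R):
YYKKK
YKKKK
YKYRY
YKYYY
YYYYY
YYYYY
YYYBB
YYYBB
YYYBB
After op 3 fill(6,4,R) [6 cells changed]:
YYKKK
YKKKK
YKYRY
YKYYY
YYYYY
YYYYY
YYYRR
YYYRR
YYYRR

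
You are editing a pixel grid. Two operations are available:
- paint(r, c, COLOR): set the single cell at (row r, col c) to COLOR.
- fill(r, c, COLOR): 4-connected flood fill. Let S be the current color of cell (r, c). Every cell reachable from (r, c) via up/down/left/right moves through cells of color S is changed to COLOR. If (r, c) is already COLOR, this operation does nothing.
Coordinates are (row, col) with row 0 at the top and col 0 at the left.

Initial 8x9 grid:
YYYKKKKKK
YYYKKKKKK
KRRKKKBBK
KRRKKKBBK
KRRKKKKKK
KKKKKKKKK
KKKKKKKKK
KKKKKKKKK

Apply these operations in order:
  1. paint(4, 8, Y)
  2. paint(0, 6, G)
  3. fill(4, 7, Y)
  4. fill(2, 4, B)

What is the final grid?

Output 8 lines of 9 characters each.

Answer: BBBBBBGBB
BBBBBBBBB
BRRBBBBBB
BRRBBBBBB
BRRBBBBBB
BBBBBBBBB
BBBBBBBBB
BBBBBBBBB

Derivation:
After op 1 paint(4,8,Y):
YYYKKKKKK
YYYKKKKKK
KRRKKKBBK
KRRKKKBBK
KRRKKKKKY
KKKKKKKKK
KKKKKKKKK
KKKKKKKKK
After op 2 paint(0,6,G):
YYYKKKGKK
YYYKKKKKK
KRRKKKBBK
KRRKKKBBK
KRRKKKKKY
KKKKKKKKK
KKKKKKKKK
KKKKKKKKK
After op 3 fill(4,7,Y) [54 cells changed]:
YYYYYYGYY
YYYYYYYYY
YRRYYYBBY
YRRYYYBBY
YRRYYYYYY
YYYYYYYYY
YYYYYYYYY
YYYYYYYYY
After op 4 fill(2,4,B) [61 cells changed]:
BBBBBBGBB
BBBBBBBBB
BRRBBBBBB
BRRBBBBBB
BRRBBBBBB
BBBBBBBBB
BBBBBBBBB
BBBBBBBBB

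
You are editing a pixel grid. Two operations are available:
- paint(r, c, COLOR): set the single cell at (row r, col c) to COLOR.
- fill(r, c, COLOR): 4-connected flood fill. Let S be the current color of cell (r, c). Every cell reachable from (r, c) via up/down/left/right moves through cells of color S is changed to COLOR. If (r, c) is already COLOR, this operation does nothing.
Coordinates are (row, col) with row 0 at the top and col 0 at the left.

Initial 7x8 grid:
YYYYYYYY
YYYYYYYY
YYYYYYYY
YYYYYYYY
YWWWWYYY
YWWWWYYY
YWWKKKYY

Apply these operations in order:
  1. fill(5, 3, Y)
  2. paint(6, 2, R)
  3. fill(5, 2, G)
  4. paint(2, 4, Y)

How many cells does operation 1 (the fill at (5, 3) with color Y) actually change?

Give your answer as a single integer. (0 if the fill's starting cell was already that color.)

After op 1 fill(5,3,Y) [10 cells changed]:
YYYYYYYY
YYYYYYYY
YYYYYYYY
YYYYYYYY
YYYYYYYY
YYYYYYYY
YYYKKKYY

Answer: 10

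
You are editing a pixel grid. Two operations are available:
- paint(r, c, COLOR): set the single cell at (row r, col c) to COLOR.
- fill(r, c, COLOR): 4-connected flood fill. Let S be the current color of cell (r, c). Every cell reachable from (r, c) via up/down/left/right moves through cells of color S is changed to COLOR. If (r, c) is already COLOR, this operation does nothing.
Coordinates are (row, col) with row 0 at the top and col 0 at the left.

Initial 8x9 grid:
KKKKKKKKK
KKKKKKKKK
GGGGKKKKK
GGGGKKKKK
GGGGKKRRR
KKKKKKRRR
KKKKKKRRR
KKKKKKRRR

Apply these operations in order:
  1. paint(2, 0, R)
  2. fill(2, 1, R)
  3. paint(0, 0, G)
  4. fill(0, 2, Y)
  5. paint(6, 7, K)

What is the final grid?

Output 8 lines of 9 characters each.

After op 1 paint(2,0,R):
KKKKKKKKK
KKKKKKKKK
RGGGKKKKK
GGGGKKKKK
GGGGKKRRR
KKKKKKRRR
KKKKKKRRR
KKKKKKRRR
After op 2 fill(2,1,R) [11 cells changed]:
KKKKKKKKK
KKKKKKKKK
RRRRKKKKK
RRRRKKKKK
RRRRKKRRR
KKKKKKRRR
KKKKKKRRR
KKKKKKRRR
After op 3 paint(0,0,G):
GKKKKKKKK
KKKKKKKKK
RRRRKKKKK
RRRRKKKKK
RRRRKKRRR
KKKKKKRRR
KKKKKKRRR
KKKKKKRRR
After op 4 fill(0,2,Y) [47 cells changed]:
GYYYYYYYY
YYYYYYYYY
RRRRYYYYY
RRRRYYYYY
RRRRYYRRR
YYYYYYRRR
YYYYYYRRR
YYYYYYRRR
After op 5 paint(6,7,K):
GYYYYYYYY
YYYYYYYYY
RRRRYYYYY
RRRRYYYYY
RRRRYYRRR
YYYYYYRRR
YYYYYYRKR
YYYYYYRRR

Answer: GYYYYYYYY
YYYYYYYYY
RRRRYYYYY
RRRRYYYYY
RRRRYYRRR
YYYYYYRRR
YYYYYYRKR
YYYYYYRRR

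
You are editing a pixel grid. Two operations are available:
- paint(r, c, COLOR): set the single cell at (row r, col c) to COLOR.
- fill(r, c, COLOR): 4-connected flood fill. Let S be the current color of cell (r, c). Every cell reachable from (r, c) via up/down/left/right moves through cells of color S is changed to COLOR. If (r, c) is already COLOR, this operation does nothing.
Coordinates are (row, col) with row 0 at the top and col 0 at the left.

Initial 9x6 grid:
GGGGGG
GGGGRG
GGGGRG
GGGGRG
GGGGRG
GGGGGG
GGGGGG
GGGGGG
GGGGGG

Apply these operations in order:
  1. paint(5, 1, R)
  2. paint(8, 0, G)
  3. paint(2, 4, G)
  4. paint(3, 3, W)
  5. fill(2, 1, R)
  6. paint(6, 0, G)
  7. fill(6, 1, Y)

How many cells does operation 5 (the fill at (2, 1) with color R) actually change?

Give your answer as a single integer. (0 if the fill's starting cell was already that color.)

Answer: 49

Derivation:
After op 1 paint(5,1,R):
GGGGGG
GGGGRG
GGGGRG
GGGGRG
GGGGRG
GRGGGG
GGGGGG
GGGGGG
GGGGGG
After op 2 paint(8,0,G):
GGGGGG
GGGGRG
GGGGRG
GGGGRG
GGGGRG
GRGGGG
GGGGGG
GGGGGG
GGGGGG
After op 3 paint(2,4,G):
GGGGGG
GGGGRG
GGGGGG
GGGGRG
GGGGRG
GRGGGG
GGGGGG
GGGGGG
GGGGGG
After op 4 paint(3,3,W):
GGGGGG
GGGGRG
GGGGGG
GGGWRG
GGGGRG
GRGGGG
GGGGGG
GGGGGG
GGGGGG
After op 5 fill(2,1,R) [49 cells changed]:
RRRRRR
RRRRRR
RRRRRR
RRRWRR
RRRRRR
RRRRRR
RRRRRR
RRRRRR
RRRRRR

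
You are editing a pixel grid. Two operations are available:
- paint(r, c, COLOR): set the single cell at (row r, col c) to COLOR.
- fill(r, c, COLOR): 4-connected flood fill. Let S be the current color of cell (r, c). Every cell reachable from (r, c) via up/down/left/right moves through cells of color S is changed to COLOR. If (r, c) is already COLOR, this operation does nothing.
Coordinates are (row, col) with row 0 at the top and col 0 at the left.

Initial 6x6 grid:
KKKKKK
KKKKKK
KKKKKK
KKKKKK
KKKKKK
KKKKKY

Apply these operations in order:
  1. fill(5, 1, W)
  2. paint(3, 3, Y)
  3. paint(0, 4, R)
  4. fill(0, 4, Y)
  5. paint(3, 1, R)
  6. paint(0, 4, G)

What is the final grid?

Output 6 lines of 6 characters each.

After op 1 fill(5,1,W) [35 cells changed]:
WWWWWW
WWWWWW
WWWWWW
WWWWWW
WWWWWW
WWWWWY
After op 2 paint(3,3,Y):
WWWWWW
WWWWWW
WWWWWW
WWWYWW
WWWWWW
WWWWWY
After op 3 paint(0,4,R):
WWWWRW
WWWWWW
WWWWWW
WWWYWW
WWWWWW
WWWWWY
After op 4 fill(0,4,Y) [1 cells changed]:
WWWWYW
WWWWWW
WWWWWW
WWWYWW
WWWWWW
WWWWWY
After op 5 paint(3,1,R):
WWWWYW
WWWWWW
WWWWWW
WRWYWW
WWWWWW
WWWWWY
After op 6 paint(0,4,G):
WWWWGW
WWWWWW
WWWWWW
WRWYWW
WWWWWW
WWWWWY

Answer: WWWWGW
WWWWWW
WWWWWW
WRWYWW
WWWWWW
WWWWWY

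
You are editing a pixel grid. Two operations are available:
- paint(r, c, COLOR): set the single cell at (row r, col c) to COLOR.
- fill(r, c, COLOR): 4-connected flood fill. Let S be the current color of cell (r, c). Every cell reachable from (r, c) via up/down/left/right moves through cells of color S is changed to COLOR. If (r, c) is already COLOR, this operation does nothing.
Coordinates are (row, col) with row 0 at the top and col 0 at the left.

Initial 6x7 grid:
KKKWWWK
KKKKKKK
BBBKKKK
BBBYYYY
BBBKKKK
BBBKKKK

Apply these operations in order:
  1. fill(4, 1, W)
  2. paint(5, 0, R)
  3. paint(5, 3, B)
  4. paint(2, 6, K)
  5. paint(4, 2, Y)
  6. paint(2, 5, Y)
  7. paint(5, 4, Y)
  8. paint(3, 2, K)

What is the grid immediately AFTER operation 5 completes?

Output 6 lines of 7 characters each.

Answer: KKKWWWK
KKKKKKK
WWWKKKK
WWWYYYY
WWYKKKK
RWWBKKK

Derivation:
After op 1 fill(4,1,W) [12 cells changed]:
KKKWWWK
KKKKKKK
WWWKKKK
WWWYYYY
WWWKKKK
WWWKKKK
After op 2 paint(5,0,R):
KKKWWWK
KKKKKKK
WWWKKKK
WWWYYYY
WWWKKKK
RWWKKKK
After op 3 paint(5,3,B):
KKKWWWK
KKKKKKK
WWWKKKK
WWWYYYY
WWWKKKK
RWWBKKK
After op 4 paint(2,6,K):
KKKWWWK
KKKKKKK
WWWKKKK
WWWYYYY
WWWKKKK
RWWBKKK
After op 5 paint(4,2,Y):
KKKWWWK
KKKKKKK
WWWKKKK
WWWYYYY
WWYKKKK
RWWBKKK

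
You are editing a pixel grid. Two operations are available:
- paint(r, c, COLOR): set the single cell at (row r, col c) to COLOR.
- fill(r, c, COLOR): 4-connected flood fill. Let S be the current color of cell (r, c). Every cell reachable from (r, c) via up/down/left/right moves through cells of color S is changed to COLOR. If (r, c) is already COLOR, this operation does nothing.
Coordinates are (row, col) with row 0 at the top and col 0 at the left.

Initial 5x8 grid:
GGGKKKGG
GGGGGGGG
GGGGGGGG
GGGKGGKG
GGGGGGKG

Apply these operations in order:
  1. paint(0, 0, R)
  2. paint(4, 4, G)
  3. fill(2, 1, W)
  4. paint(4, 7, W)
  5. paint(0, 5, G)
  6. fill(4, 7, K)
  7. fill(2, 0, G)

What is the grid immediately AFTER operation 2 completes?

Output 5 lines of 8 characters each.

Answer: RGGKKKGG
GGGGGGGG
GGGGGGGG
GGGKGGKG
GGGGGGKG

Derivation:
After op 1 paint(0,0,R):
RGGKKKGG
GGGGGGGG
GGGGGGGG
GGGKGGKG
GGGGGGKG
After op 2 paint(4,4,G):
RGGKKKGG
GGGGGGGG
GGGGGGGG
GGGKGGKG
GGGGGGKG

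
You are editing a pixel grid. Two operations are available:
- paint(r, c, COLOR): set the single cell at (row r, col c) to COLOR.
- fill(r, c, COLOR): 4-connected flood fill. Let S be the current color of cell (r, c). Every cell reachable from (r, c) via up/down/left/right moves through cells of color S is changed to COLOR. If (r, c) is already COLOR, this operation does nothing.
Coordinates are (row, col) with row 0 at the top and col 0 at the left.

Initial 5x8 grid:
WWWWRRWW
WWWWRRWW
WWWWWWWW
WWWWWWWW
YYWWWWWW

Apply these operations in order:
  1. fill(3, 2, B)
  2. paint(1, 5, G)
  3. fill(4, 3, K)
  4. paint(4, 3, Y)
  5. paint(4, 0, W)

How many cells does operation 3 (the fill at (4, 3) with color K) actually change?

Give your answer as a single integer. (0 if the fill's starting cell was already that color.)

After op 1 fill(3,2,B) [34 cells changed]:
BBBBRRBB
BBBBRRBB
BBBBBBBB
BBBBBBBB
YYBBBBBB
After op 2 paint(1,5,G):
BBBBRRBB
BBBBRGBB
BBBBBBBB
BBBBBBBB
YYBBBBBB
After op 3 fill(4,3,K) [34 cells changed]:
KKKKRRKK
KKKKRGKK
KKKKKKKK
KKKKKKKK
YYKKKKKK

Answer: 34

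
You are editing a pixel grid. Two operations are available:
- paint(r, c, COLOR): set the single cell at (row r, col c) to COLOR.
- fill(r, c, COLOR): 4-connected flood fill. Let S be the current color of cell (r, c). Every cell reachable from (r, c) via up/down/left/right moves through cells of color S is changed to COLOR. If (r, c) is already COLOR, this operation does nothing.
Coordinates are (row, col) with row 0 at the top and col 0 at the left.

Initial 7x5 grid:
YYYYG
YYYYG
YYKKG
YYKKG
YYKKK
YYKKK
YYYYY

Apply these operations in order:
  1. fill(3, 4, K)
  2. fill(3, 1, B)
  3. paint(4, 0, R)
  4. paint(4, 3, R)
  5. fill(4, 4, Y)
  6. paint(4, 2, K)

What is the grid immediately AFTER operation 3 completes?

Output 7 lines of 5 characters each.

After op 1 fill(3,4,K) [4 cells changed]:
YYYYK
YYYYK
YYKKK
YYKKK
YYKKK
YYKKK
YYYYY
After op 2 fill(3,1,B) [21 cells changed]:
BBBBK
BBBBK
BBKKK
BBKKK
BBKKK
BBKKK
BBBBB
After op 3 paint(4,0,R):
BBBBK
BBBBK
BBKKK
BBKKK
RBKKK
BBKKK
BBBBB

Answer: BBBBK
BBBBK
BBKKK
BBKKK
RBKKK
BBKKK
BBBBB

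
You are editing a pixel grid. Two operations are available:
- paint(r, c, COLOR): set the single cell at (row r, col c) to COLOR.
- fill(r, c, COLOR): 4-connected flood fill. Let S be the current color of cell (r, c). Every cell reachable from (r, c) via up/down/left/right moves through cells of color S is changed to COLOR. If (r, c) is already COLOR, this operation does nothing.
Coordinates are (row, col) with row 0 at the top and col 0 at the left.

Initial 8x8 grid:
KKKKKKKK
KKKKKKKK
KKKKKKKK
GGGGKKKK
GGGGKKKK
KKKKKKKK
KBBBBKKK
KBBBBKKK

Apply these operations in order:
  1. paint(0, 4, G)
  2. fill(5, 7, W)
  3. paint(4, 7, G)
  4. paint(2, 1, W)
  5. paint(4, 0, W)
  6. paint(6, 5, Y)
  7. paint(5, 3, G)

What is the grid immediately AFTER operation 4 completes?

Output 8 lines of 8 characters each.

Answer: WWWWGWWW
WWWWWWWW
WWWWWWWW
GGGGWWWW
GGGGWWWG
WWWWWWWW
WBBBBWWW
WBBBBWWW

Derivation:
After op 1 paint(0,4,G):
KKKKGKKK
KKKKKKKK
KKKKKKKK
GGGGKKKK
GGGGKKKK
KKKKKKKK
KBBBBKKK
KBBBBKKK
After op 2 fill(5,7,W) [47 cells changed]:
WWWWGWWW
WWWWWWWW
WWWWWWWW
GGGGWWWW
GGGGWWWW
WWWWWWWW
WBBBBWWW
WBBBBWWW
After op 3 paint(4,7,G):
WWWWGWWW
WWWWWWWW
WWWWWWWW
GGGGWWWW
GGGGWWWG
WWWWWWWW
WBBBBWWW
WBBBBWWW
After op 4 paint(2,1,W):
WWWWGWWW
WWWWWWWW
WWWWWWWW
GGGGWWWW
GGGGWWWG
WWWWWWWW
WBBBBWWW
WBBBBWWW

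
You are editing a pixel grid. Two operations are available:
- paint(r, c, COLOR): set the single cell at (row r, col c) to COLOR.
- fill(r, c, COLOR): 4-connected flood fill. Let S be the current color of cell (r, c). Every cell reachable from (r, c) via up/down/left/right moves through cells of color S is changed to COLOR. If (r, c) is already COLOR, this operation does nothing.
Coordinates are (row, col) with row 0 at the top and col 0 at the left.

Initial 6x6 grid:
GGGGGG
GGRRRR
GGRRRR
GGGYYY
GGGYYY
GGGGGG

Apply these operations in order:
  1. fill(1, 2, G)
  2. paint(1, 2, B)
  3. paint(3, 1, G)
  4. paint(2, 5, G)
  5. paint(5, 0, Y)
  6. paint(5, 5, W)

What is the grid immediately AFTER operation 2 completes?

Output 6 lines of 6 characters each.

Answer: GGGGGG
GGBGGG
GGGGGG
GGGYYY
GGGYYY
GGGGGG

Derivation:
After op 1 fill(1,2,G) [8 cells changed]:
GGGGGG
GGGGGG
GGGGGG
GGGYYY
GGGYYY
GGGGGG
After op 2 paint(1,2,B):
GGGGGG
GGBGGG
GGGGGG
GGGYYY
GGGYYY
GGGGGG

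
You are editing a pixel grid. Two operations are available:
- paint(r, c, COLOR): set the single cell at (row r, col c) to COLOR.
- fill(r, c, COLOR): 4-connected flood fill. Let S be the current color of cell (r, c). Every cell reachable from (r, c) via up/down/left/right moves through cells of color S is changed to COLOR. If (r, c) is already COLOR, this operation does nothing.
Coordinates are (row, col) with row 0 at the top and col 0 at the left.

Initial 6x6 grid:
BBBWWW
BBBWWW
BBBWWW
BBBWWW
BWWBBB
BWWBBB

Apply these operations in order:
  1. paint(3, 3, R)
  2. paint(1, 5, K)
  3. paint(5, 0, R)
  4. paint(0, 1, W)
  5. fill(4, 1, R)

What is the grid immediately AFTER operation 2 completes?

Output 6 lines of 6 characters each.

After op 1 paint(3,3,R):
BBBWWW
BBBWWW
BBBWWW
BBBRWW
BWWBBB
BWWBBB
After op 2 paint(1,5,K):
BBBWWW
BBBWWK
BBBWWW
BBBRWW
BWWBBB
BWWBBB

Answer: BBBWWW
BBBWWK
BBBWWW
BBBRWW
BWWBBB
BWWBBB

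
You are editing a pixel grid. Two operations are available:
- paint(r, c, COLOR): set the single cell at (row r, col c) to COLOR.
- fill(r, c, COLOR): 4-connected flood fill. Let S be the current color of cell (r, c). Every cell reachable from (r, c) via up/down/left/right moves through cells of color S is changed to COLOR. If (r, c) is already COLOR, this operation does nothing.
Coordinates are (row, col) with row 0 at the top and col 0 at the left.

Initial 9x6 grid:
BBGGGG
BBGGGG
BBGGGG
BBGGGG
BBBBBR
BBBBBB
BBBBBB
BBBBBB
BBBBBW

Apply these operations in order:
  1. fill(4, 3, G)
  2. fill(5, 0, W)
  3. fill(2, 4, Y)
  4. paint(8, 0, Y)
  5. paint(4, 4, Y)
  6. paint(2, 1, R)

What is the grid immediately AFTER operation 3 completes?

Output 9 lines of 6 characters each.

After op 1 fill(4,3,G) [36 cells changed]:
GGGGGG
GGGGGG
GGGGGG
GGGGGG
GGGGGR
GGGGGG
GGGGGG
GGGGGG
GGGGGW
After op 2 fill(5,0,W) [52 cells changed]:
WWWWWW
WWWWWW
WWWWWW
WWWWWW
WWWWWR
WWWWWW
WWWWWW
WWWWWW
WWWWWW
After op 3 fill(2,4,Y) [53 cells changed]:
YYYYYY
YYYYYY
YYYYYY
YYYYYY
YYYYYR
YYYYYY
YYYYYY
YYYYYY
YYYYYY

Answer: YYYYYY
YYYYYY
YYYYYY
YYYYYY
YYYYYR
YYYYYY
YYYYYY
YYYYYY
YYYYYY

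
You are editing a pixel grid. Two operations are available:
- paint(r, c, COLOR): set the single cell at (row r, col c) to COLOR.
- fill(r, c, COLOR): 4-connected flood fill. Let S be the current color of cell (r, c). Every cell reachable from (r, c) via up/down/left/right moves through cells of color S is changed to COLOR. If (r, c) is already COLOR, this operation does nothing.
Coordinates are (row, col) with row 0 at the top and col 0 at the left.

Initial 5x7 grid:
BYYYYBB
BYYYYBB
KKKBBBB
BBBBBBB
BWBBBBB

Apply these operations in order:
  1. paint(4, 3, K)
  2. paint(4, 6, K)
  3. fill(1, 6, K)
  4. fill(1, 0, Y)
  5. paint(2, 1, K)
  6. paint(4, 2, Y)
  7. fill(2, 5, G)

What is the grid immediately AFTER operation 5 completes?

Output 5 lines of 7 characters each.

Answer: YYYYYKK
YYYYYKK
KKKKKKK
KKKKKKK
KWKKKKK

Derivation:
After op 1 paint(4,3,K):
BYYYYBB
BYYYYBB
KKKBBBB
BBBBBBB
BWBKBBB
After op 2 paint(4,6,K):
BYYYYBB
BYYYYBB
KKKBBBB
BBBBBBB
BWBKBBK
After op 3 fill(1,6,K) [19 cells changed]:
BYYYYKK
BYYYYKK
KKKKKKK
KKKKKKK
KWKKKKK
After op 4 fill(1,0,Y) [2 cells changed]:
YYYYYKK
YYYYYKK
KKKKKKK
KKKKKKK
KWKKKKK
After op 5 paint(2,1,K):
YYYYYKK
YYYYYKK
KKKKKKK
KKKKKKK
KWKKKKK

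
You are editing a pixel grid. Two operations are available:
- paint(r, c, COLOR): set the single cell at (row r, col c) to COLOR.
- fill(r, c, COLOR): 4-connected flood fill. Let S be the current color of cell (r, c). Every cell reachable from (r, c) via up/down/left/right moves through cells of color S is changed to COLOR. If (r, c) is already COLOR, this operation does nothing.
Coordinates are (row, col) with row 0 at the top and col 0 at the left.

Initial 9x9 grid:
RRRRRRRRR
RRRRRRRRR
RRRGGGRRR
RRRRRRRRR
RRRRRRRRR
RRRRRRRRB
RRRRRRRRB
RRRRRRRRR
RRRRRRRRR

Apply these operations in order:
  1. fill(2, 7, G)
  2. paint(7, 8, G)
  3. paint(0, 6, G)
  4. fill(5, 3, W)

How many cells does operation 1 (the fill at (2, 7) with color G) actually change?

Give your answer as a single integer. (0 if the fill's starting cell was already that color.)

Answer: 76

Derivation:
After op 1 fill(2,7,G) [76 cells changed]:
GGGGGGGGG
GGGGGGGGG
GGGGGGGGG
GGGGGGGGG
GGGGGGGGG
GGGGGGGGB
GGGGGGGGB
GGGGGGGGG
GGGGGGGGG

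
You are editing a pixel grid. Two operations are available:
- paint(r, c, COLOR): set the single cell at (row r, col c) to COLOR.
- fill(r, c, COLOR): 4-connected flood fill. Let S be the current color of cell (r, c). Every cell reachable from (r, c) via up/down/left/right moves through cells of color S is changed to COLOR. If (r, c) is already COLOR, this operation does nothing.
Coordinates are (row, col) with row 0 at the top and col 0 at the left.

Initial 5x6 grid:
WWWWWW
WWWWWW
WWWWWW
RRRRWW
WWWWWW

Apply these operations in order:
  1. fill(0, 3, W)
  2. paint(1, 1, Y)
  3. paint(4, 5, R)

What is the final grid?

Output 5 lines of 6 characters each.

Answer: WWWWWW
WYWWWW
WWWWWW
RRRRWW
WWWWWR

Derivation:
After op 1 fill(0,3,W) [0 cells changed]:
WWWWWW
WWWWWW
WWWWWW
RRRRWW
WWWWWW
After op 2 paint(1,1,Y):
WWWWWW
WYWWWW
WWWWWW
RRRRWW
WWWWWW
After op 3 paint(4,5,R):
WWWWWW
WYWWWW
WWWWWW
RRRRWW
WWWWWR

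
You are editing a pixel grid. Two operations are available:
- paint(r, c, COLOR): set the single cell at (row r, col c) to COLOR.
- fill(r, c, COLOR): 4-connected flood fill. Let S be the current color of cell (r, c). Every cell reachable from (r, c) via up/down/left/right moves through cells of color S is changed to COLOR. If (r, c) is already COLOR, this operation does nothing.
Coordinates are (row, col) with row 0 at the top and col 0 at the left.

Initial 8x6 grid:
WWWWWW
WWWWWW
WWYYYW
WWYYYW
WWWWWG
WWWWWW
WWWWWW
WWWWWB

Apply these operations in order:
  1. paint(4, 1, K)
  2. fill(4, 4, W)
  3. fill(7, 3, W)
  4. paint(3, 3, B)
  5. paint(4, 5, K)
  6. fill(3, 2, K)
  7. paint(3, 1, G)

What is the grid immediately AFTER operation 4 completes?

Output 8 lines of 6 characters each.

After op 1 paint(4,1,K):
WWWWWW
WWWWWW
WWYYYW
WWYYYW
WKWWWG
WWWWWW
WWWWWW
WWWWWB
After op 2 fill(4,4,W) [0 cells changed]:
WWWWWW
WWWWWW
WWYYYW
WWYYYW
WKWWWG
WWWWWW
WWWWWW
WWWWWB
After op 3 fill(7,3,W) [0 cells changed]:
WWWWWW
WWWWWW
WWYYYW
WWYYYW
WKWWWG
WWWWWW
WWWWWW
WWWWWB
After op 4 paint(3,3,B):
WWWWWW
WWWWWW
WWYYYW
WWYBYW
WKWWWG
WWWWWW
WWWWWW
WWWWWB

Answer: WWWWWW
WWWWWW
WWYYYW
WWYBYW
WKWWWG
WWWWWW
WWWWWW
WWWWWB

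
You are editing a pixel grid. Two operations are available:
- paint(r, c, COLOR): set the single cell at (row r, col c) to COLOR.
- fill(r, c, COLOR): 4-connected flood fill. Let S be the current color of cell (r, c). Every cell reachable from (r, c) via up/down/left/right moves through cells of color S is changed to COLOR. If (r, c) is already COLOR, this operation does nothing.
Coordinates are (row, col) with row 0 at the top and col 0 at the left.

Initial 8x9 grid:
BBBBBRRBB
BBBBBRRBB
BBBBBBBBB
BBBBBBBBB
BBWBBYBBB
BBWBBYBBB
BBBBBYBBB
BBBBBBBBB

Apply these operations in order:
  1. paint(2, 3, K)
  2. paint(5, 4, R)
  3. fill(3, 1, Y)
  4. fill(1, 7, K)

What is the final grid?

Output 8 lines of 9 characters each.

After op 1 paint(2,3,K):
BBBBBRRBB
BBBBBRRBB
BBBKBBBBB
BBBBBBBBB
BBWBBYBBB
BBWBBYBBB
BBBBBYBBB
BBBBBBBBB
After op 2 paint(5,4,R):
BBBBBRRBB
BBBBBRRBB
BBBKBBBBB
BBBBBBBBB
BBWBBYBBB
BBWBRYBBB
BBBBBYBBB
BBBBBBBBB
After op 3 fill(3,1,Y) [61 cells changed]:
YYYYYRRYY
YYYYYRRYY
YYYKYYYYY
YYYYYYYYY
YYWYYYYYY
YYWYRYYYY
YYYYYYYYY
YYYYYYYYY
After op 4 fill(1,7,K) [64 cells changed]:
KKKKKRRKK
KKKKKRRKK
KKKKKKKKK
KKKKKKKKK
KKWKKKKKK
KKWKRKKKK
KKKKKKKKK
KKKKKKKKK

Answer: KKKKKRRKK
KKKKKRRKK
KKKKKKKKK
KKKKKKKKK
KKWKKKKKK
KKWKRKKKK
KKKKKKKKK
KKKKKKKKK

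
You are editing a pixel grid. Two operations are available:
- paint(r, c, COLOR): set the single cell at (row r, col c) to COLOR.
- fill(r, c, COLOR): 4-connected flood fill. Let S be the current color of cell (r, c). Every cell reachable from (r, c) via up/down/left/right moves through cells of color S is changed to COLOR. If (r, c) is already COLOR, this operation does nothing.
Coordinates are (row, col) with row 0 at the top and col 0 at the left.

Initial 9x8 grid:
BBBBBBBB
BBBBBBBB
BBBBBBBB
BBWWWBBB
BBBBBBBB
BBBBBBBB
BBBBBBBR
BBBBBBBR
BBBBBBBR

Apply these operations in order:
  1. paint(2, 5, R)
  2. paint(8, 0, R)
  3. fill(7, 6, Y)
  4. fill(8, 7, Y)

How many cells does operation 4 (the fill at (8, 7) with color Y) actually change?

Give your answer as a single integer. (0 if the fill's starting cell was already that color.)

Answer: 3

Derivation:
After op 1 paint(2,5,R):
BBBBBBBB
BBBBBBBB
BBBBBRBB
BBWWWBBB
BBBBBBBB
BBBBBBBB
BBBBBBBR
BBBBBBBR
BBBBBBBR
After op 2 paint(8,0,R):
BBBBBBBB
BBBBBBBB
BBBBBRBB
BBWWWBBB
BBBBBBBB
BBBBBBBB
BBBBBBBR
BBBBBBBR
RBBBBBBR
After op 3 fill(7,6,Y) [64 cells changed]:
YYYYYYYY
YYYYYYYY
YYYYYRYY
YYWWWYYY
YYYYYYYY
YYYYYYYY
YYYYYYYR
YYYYYYYR
RYYYYYYR
After op 4 fill(8,7,Y) [3 cells changed]:
YYYYYYYY
YYYYYYYY
YYYYYRYY
YYWWWYYY
YYYYYYYY
YYYYYYYY
YYYYYYYY
YYYYYYYY
RYYYYYYY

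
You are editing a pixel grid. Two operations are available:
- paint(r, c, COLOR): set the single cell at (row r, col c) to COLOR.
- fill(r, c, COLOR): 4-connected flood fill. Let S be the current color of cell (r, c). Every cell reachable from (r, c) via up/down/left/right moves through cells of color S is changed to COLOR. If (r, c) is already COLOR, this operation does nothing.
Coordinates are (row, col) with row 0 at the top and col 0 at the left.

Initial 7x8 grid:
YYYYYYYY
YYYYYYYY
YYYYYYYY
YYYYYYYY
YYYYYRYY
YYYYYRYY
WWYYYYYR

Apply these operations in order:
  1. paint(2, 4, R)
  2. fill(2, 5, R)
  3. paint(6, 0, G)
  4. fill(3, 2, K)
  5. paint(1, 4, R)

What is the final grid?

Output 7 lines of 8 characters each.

Answer: KKKKKKKK
KKKKRKKK
KKKKKKKK
KKKKKKKK
KKKKKKKK
KKKKKKKK
GWKKKKKK

Derivation:
After op 1 paint(2,4,R):
YYYYYYYY
YYYYYYYY
YYYYRYYY
YYYYYYYY
YYYYYRYY
YYYYYRYY
WWYYYYYR
After op 2 fill(2,5,R) [50 cells changed]:
RRRRRRRR
RRRRRRRR
RRRRRRRR
RRRRRRRR
RRRRRRRR
RRRRRRRR
WWRRRRRR
After op 3 paint(6,0,G):
RRRRRRRR
RRRRRRRR
RRRRRRRR
RRRRRRRR
RRRRRRRR
RRRRRRRR
GWRRRRRR
After op 4 fill(3,2,K) [54 cells changed]:
KKKKKKKK
KKKKKKKK
KKKKKKKK
KKKKKKKK
KKKKKKKK
KKKKKKKK
GWKKKKKK
After op 5 paint(1,4,R):
KKKKKKKK
KKKKRKKK
KKKKKKKK
KKKKKKKK
KKKKKKKK
KKKKKKKK
GWKKKKKK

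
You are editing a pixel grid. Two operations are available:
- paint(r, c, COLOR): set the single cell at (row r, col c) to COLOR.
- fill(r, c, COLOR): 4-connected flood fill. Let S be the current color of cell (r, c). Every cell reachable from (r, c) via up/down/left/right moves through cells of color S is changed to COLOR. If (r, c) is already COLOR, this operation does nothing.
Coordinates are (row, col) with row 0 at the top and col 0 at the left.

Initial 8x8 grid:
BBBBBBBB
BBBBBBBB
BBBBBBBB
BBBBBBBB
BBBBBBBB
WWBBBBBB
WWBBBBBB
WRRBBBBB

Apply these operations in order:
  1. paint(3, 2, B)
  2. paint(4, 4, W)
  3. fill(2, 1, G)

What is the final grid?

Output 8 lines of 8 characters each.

Answer: GGGGGGGG
GGGGGGGG
GGGGGGGG
GGGGGGGG
GGGGWGGG
WWGGGGGG
WWGGGGGG
WRRGGGGG

Derivation:
After op 1 paint(3,2,B):
BBBBBBBB
BBBBBBBB
BBBBBBBB
BBBBBBBB
BBBBBBBB
WWBBBBBB
WWBBBBBB
WRRBBBBB
After op 2 paint(4,4,W):
BBBBBBBB
BBBBBBBB
BBBBBBBB
BBBBBBBB
BBBBWBBB
WWBBBBBB
WWBBBBBB
WRRBBBBB
After op 3 fill(2,1,G) [56 cells changed]:
GGGGGGGG
GGGGGGGG
GGGGGGGG
GGGGGGGG
GGGGWGGG
WWGGGGGG
WWGGGGGG
WRRGGGGG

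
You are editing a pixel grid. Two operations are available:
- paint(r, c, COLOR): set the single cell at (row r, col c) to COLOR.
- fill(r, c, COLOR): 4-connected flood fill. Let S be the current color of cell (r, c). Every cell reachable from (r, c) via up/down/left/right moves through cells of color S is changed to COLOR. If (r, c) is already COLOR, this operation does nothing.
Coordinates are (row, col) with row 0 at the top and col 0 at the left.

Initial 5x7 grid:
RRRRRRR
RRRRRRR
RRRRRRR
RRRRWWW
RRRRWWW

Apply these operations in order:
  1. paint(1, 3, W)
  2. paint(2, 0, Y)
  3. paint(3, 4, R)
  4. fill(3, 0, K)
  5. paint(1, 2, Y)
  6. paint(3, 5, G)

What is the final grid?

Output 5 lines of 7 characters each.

After op 1 paint(1,3,W):
RRRRRRR
RRRWRRR
RRRRRRR
RRRRWWW
RRRRWWW
After op 2 paint(2,0,Y):
RRRRRRR
RRRWRRR
YRRRRRR
RRRRWWW
RRRRWWW
After op 3 paint(3,4,R):
RRRRRRR
RRRWRRR
YRRRRRR
RRRRRWW
RRRRWWW
After op 4 fill(3,0,K) [28 cells changed]:
KKKKKKK
KKKWKKK
YKKKKKK
KKKKKWW
KKKKWWW
After op 5 paint(1,2,Y):
KKKKKKK
KKYWKKK
YKKKKKK
KKKKKWW
KKKKWWW
After op 6 paint(3,5,G):
KKKKKKK
KKYWKKK
YKKKKKK
KKKKKGW
KKKKWWW

Answer: KKKKKKK
KKYWKKK
YKKKKKK
KKKKKGW
KKKKWWW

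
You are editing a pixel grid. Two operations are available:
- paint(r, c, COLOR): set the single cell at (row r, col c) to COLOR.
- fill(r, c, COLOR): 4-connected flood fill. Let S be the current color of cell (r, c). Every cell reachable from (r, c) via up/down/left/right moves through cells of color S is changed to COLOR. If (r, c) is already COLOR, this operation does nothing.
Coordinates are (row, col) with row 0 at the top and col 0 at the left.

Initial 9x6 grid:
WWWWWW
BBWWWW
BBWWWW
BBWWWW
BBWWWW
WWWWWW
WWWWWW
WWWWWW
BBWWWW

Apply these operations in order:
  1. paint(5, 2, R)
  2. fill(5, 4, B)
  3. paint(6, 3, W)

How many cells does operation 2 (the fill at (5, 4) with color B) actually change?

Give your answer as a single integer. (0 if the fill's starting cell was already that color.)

Answer: 43

Derivation:
After op 1 paint(5,2,R):
WWWWWW
BBWWWW
BBWWWW
BBWWWW
BBWWWW
WWRWWW
WWWWWW
WWWWWW
BBWWWW
After op 2 fill(5,4,B) [43 cells changed]:
BBBBBB
BBBBBB
BBBBBB
BBBBBB
BBBBBB
BBRBBB
BBBBBB
BBBBBB
BBBBBB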